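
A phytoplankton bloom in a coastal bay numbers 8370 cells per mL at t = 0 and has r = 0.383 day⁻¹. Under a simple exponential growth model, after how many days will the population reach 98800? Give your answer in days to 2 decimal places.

Set N₀·e^(rt) = 98800: e^(0.383·t) = 98800/8370 = 11.804.
0.383·t = ln(11.804) = 2.4684, so t = 2.4684/0.383 = 6.445.

6.45 days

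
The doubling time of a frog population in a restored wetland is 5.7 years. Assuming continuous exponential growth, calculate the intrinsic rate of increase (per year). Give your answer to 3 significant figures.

r = ln(2)/t_d = 0.6931/5.7 = 0.1216.

0.122 per year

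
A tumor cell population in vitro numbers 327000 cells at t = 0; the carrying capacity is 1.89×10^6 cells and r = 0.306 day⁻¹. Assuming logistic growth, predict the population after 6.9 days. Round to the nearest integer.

A = (K − N₀)/N₀ = (1.89×10^6 − 327000)/327000 = 4.7798.
N(t) = K/(1 + A·e^(−rt)) = 1.89×10^6/(1 + 4.7798×e^(−0.306×6.9)).
e^(−2.111) = 0.12107; denominator = 1 + 4.7798×0.12107 = 1.5787.
N = 1.89×10^6/1.5787 = 1.197199×10^6.

1197199 cells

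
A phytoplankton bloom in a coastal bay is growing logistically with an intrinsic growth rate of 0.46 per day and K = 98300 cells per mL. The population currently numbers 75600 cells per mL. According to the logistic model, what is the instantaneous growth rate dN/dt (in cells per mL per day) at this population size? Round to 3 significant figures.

8030 cells per mL per day

dN/dt = rN(1 − N/K) = 0.46 × 75600 × (1 − 75600/98300).
1 − 75600/98300 = 0.23093; dN/dt = 0.46 × 75600 × 0.23093 = 8030.7.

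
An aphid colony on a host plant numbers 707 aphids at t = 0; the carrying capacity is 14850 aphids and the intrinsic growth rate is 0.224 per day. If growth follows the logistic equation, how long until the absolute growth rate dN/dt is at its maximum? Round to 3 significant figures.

13.4 days

Logistic growth is fastest at N = K/2 = 7425.
A = (K − N₀)/N₀ = 20.004. Set K/(1 + A·e^(−rt)) = K/2 → A·e^(−rt) = 1.
e^(−0.224t) = 1/20.004 = 0.0499894, so t = ln(20.004)/0.224 = 2.9959/0.224 = 13.375.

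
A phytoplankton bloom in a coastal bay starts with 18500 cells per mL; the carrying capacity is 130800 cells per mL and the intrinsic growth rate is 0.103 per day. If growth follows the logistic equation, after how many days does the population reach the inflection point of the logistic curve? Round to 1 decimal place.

Logistic growth is fastest at N = K/2 = 65400.
A = (K − N₀)/N₀ = 6.0703. Set K/(1 + A·e^(−rt)) = K/2 → A·e^(−rt) = 1.
e^(−0.103t) = 1/6.0703 = 0.164737, so t = ln(6.0703)/0.103 = 1.8034/0.103 = 17.509.

17.5 days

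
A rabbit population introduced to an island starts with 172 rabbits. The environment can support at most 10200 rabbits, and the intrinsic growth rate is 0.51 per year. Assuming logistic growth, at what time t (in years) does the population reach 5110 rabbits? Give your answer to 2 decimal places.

7.98 years

A = (K − N₀)/N₀ = (10200 − 172)/172 = 58.302.
Solve 10200/(1 + 58.302·e^(−0.51t)) = 5110: 1 + 58.302·e^(−0.51t) = 1.9961, so e^(−0.51t) = 0.0170848.
−0.51·t = ln(0.0170848) = -4.0696, so t = 4.0696/0.51 = 7.9795.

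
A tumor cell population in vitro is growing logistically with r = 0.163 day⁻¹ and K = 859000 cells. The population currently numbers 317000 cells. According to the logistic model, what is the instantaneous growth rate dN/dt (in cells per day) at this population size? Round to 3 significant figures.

dN/dt = rN(1 − N/K) = 0.163 × 317000 × (1 − 317000/859000).
1 − 317000/859000 = 0.63097; dN/dt = 0.163 × 317000 × 0.63097 = 32603.

32600 cells per day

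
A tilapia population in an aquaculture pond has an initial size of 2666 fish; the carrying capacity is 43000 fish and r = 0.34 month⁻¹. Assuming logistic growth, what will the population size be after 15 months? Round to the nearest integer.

A = (K − N₀)/N₀ = (43000 − 2666)/2666 = 15.129.
N(t) = K/(1 + A·e^(−rt)) = 43000/(1 + 15.129×e^(−0.34×15)).
e^(−5.1) = 0.0060967; denominator = 1 + 15.129×0.0060967 = 1.0922.
N = 43000/1.0922 = 39368.7.

39369 fish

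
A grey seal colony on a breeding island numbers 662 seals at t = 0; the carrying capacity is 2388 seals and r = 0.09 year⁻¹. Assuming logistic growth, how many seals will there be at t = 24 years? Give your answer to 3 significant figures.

1840 seals

A = (K − N₀)/N₀ = (2388 − 662)/662 = 2.6073.
N(t) = K/(1 + A·e^(−rt)) = 2388/(1 + 2.6073×e^(−0.09×24)).
e^(−2.16) = 0.11533; denominator = 1 + 2.6073×0.11533 = 1.3007.
N = 2388/1.3007 = 1835.96.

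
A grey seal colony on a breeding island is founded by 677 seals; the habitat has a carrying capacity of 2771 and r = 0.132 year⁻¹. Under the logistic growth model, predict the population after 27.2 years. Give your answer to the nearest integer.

2553 seals

A = (K − N₀)/N₀ = (2771 − 677)/677 = 3.0931.
N(t) = K/(1 + A·e^(−rt)) = 2771/(1 + 3.0931×e^(−0.132×27.2)).
e^(−3.59) = 0.027587; denominator = 1 + 3.0931×0.027587 = 1.0853.
N = 2771/1.0853 = 2553.14.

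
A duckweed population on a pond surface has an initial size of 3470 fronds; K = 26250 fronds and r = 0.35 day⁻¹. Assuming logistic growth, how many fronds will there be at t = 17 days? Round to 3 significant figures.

25800 fronds

A = (K − N₀)/N₀ = (26250 − 3470)/3470 = 6.5648.
N(t) = K/(1 + A·e^(−rt)) = 26250/(1 + 6.5648×e^(−0.35×17)).
e^(−5.95) = 0.0026058; denominator = 1 + 6.5648×0.0026058 = 1.0171.
N = 26250/1.0171 = 25808.5.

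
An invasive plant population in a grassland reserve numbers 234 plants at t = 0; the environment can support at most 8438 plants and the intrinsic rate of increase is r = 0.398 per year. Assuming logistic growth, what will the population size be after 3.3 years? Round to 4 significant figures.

A = (K − N₀)/N₀ = (8438 − 234)/234 = 35.06.
N(t) = K/(1 + A·e^(−rt)) = 8438/(1 + 35.06×e^(−0.398×3.3)).
e^(−1.313) = 0.2689; denominator = 1 + 35.06×0.2689 = 10.428.
N = 8438/10.428 = 809.188.

809.2 plants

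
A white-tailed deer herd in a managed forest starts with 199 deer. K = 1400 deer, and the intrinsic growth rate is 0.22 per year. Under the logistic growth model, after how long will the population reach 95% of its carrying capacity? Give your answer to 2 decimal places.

21.55 years

A = (K − N₀)/N₀ = (1400 − 199)/199 = 6.0352.
Solve 1400/(1 + 6.0352·e^(−0.22t)) = 1330: 1 + 6.0352·e^(−0.22t) = 1.0526, so e^(−0.22t) = 0.0087208.
−0.22·t = ln(0.0087208) = -4.742, so t = 4.742/0.22 = 21.555.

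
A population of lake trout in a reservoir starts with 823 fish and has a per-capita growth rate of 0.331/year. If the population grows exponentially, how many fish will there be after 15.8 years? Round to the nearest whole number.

N(t) = N₀·e^(rt) = 823 × e^(0.331×15.8) = 823 × e^5.23.
e^5.23 ≈ 186.76, so N ≈ 823 × 186.76 = 153700.

153700 fish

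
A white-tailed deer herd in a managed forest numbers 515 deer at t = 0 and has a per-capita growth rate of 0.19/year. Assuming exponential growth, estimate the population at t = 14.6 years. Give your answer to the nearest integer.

8252 deer

N(t) = N₀·e^(rt) = 515 × e^(0.19×14.6) = 515 × e^2.774.
e^2.774 ≈ 16.023, so N ≈ 515 × 16.023 = 8251.64.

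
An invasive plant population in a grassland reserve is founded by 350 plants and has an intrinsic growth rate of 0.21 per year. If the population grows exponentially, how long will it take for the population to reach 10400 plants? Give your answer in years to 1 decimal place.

Set N₀·e^(rt) = 10400: e^(0.21·t) = 10400/350 = 29.714.
0.21·t = ln(29.714) = 3.3916, so t = 3.3916/0.21 = 16.151.

16.2 years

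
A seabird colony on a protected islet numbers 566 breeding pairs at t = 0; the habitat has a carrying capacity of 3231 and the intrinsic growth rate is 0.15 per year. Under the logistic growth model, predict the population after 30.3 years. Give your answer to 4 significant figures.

3077 breeding pairs

A = (K − N₀)/N₀ = (3231 − 566)/566 = 4.7085.
N(t) = K/(1 + A·e^(−rt)) = 3231/(1 + 4.7085×e^(−0.15×30.3)).
e^(−4.545) = 0.01062; denominator = 1 + 4.7085×0.01062 = 1.05.
N = 3231/1.05 = 3077.13.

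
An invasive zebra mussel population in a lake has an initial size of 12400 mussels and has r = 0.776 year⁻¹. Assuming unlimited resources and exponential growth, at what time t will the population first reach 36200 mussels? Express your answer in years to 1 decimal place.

1.4 years

Set N₀·e^(rt) = 36200: e^(0.776·t) = 36200/12400 = 2.9194.
0.776·t = ln(2.9194) = 1.0714, so t = 1.0714/0.776 = 1.3806.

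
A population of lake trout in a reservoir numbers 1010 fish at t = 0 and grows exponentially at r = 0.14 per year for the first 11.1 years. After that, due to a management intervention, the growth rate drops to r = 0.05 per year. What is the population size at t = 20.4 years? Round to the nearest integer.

7606 fish

Phase 1: N(11.1) = 1010·e^(0.14×11.1) = 1010·e^1.554 = 4777.66.
Phase 2 runs for 20.4 − 11.1 = 9.3 years at r = 0.05.
N(20.4) = 4777.66·e^(0.05×9.3) = 4777.66·e^0.465 = 7606.1.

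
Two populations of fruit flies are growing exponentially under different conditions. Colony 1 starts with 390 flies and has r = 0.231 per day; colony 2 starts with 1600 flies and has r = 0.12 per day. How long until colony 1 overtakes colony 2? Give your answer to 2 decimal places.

Set 390·e^(0.231t) = 1600·e^(0.12t).
e^((0.231 − 0.12)t) = 1600/390 → e^(0.111·t) = 4.1026.
0.111·t = ln(4.1026) = 1.4116, so t = 1.4116/0.111 = 12.717.

12.72 days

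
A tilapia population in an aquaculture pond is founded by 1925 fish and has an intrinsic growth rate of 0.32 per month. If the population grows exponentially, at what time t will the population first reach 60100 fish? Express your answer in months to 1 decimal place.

10.8 months

Set N₀·e^(rt) = 60100: e^(0.32·t) = 60100/1925 = 31.221.
0.32·t = ln(31.221) = 3.4411, so t = 3.4411/0.32 = 10.753.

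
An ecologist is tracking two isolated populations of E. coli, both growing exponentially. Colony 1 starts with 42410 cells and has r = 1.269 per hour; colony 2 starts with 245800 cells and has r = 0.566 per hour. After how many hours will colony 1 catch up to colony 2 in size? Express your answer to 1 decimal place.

2.5 hours

Set 42410·e^(1.269t) = 245800·e^(0.566t).
e^((1.269 − 0.566)t) = 245800/42410 → e^(0.703·t) = 5.7958.
0.703·t = ln(5.7958) = 1.7571, so t = 1.7571/0.703 = 2.4995.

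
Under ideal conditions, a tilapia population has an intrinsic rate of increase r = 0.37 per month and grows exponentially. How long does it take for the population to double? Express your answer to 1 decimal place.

Doubling time t_d = ln(2)/r = 0.6931/0.37 = 1.8734.

1.9 months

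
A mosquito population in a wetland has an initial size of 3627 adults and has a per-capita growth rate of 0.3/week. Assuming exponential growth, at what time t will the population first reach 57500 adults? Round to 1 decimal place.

9.2 weeks

Set N₀·e^(rt) = 57500: e^(0.3·t) = 57500/3627 = 15.853.
0.3·t = ln(15.853) = 2.7634, so t = 2.7634/0.3 = 9.2113.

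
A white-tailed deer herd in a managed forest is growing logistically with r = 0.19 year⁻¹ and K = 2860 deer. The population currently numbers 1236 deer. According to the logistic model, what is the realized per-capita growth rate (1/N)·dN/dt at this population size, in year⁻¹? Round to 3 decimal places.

(1/N)·dN/dt = r(1 − N/K) = 0.19 × (1 − 1236/2860).
= 0.19 × 0.56783 = 0.10789.

0.108 per year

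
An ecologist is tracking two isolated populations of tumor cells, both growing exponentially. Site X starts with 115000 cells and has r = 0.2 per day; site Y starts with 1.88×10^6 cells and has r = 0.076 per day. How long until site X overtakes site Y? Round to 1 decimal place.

Set 115000·e^(0.2t) = 1.88×10^6·e^(0.076t).
e^((0.2 − 0.076)t) = 1.88×10^6/115000 → e^(0.124·t) = 16.348.
0.124·t = ln(16.348) = 2.7941, so t = 2.7941/0.124 = 22.533.

22.5 days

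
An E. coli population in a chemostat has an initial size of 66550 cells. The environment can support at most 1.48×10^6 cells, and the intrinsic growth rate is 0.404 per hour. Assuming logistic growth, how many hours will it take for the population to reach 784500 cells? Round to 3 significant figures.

7.86 hours

A = (K − N₀)/N₀ = (1.48×10^6 − 66550)/66550 = 21.239.
Solve 1.48×10^6/(1 + 21.239·e^(−0.404t)) = 784500: 1 + 21.239·e^(−0.404t) = 1.8866, so e^(−0.404t) = 0.0417419.
−0.404·t = ln(0.0417419) = -3.1763, so t = 3.1763/0.404 = 7.862.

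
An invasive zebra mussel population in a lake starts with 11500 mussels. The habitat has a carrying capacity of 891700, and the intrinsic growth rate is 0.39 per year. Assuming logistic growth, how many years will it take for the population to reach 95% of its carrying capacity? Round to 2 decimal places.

A = (K − N₀)/N₀ = (891700 − 11500)/11500 = 76.539.
Solve 891700/(1 + 76.539·e^(−0.39t)) = 847115: 1 + 76.539·e^(−0.39t) = 1.0526, so e^(−0.39t) = 0.000687643.
−0.39·t = ln(0.000687643) = -7.2822, so t = 7.2822/0.39 = 18.672.

18.67 years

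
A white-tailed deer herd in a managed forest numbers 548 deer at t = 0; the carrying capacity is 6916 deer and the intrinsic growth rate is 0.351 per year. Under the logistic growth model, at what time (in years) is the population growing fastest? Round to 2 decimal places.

Logistic growth is fastest at N = K/2 = 3458.
A = (K − N₀)/N₀ = 11.62. Set K/(1 + A·e^(−rt)) = K/2 → A·e^(−rt) = 1.
e^(−0.351t) = 1/11.62 = 0.0860553, so t = ln(11.62)/0.351 = 2.4528/0.351 = 6.9879.

6.99 years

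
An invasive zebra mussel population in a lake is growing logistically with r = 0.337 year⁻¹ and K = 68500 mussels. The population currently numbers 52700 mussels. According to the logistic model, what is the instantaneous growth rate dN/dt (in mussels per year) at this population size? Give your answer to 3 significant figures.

dN/dt = rN(1 − N/K) = 0.337 × 52700 × (1 − 52700/68500).
1 − 52700/68500 = 0.23066; dN/dt = 0.337 × 52700 × 0.23066 = 4096.4.

4100 mussels per year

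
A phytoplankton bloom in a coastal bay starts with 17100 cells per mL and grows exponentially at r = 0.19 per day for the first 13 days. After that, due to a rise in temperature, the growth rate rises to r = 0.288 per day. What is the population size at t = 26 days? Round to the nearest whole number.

Phase 1: N(13) = 17100·e^(0.19×13) = 17100·e^2.47 = 202164.
Phase 2 runs for 26 − 13 = 13 days at r = 0.288.
N(26) = 202164·e^(0.288×13) = 202164·e^3.744 = 8.544802×10^6.

8544802 cells per mL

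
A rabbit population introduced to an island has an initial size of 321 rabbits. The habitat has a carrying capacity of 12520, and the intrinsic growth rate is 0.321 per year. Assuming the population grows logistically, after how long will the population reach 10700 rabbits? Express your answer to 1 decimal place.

A = (K − N₀)/N₀ = (12520 − 321)/321 = 38.003.
Solve 12520/(1 + 38.003·e^(−0.321t)) = 10700: 1 + 38.003·e^(−0.321t) = 1.1701, so e^(−0.321t) = 0.00447578.
−0.321·t = ln(0.00447578) = -5.4091, so t = 5.4091/0.321 = 16.851.

16.9 years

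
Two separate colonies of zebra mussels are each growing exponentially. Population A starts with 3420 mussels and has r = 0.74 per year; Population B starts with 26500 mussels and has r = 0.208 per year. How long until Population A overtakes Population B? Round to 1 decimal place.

3.8 years

Set 3420·e^(0.74t) = 26500·e^(0.208t).
e^((0.74 − 0.208)t) = 26500/3420 → e^(0.532·t) = 7.7485.
0.532·t = ln(7.7485) = 2.0475, so t = 2.0475/0.532 = 3.8487.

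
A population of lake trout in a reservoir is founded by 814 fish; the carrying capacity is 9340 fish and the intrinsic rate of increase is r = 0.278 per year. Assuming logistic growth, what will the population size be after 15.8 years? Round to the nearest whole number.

8269 fish

A = (K − N₀)/N₀ = (9340 − 814)/814 = 10.474.
N(t) = K/(1 + A·e^(−rt)) = 9340/(1 + 10.474×e^(−0.278×15.8)).
e^(−4.392) = 0.012371; denominator = 1 + 10.474×0.012371 = 1.1296.
N = 9340/1.1296 = 8268.59.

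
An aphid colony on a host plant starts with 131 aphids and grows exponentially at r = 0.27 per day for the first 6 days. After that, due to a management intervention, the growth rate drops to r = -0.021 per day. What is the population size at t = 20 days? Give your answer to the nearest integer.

493 aphids

Phase 1: N(6) = 131·e^(0.27×6) = 131·e^1.62 = 661.955.
Phase 2 runs for 20 − 6 = 14 days at r = -0.021.
N(20) = 661.955·e^(-0.021×14) = 661.955·e^-0.294 = 493.339.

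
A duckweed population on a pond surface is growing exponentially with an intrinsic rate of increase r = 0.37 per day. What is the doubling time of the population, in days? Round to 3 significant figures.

1.87 days

Doubling time t_d = ln(2)/r = 0.6931/0.37 = 1.8734.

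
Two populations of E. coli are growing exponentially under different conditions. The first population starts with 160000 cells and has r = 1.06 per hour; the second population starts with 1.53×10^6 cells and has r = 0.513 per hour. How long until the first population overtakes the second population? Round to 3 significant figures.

4.13 hours

Set 160000·e^(1.06t) = 1.53×10^6·e^(0.513t).
e^((1.06 − 0.513)t) = 1.53×10^6/160000 → e^(0.547·t) = 9.5625.
0.547·t = ln(9.5625) = 2.2578, so t = 2.2578/0.547 = 4.1277.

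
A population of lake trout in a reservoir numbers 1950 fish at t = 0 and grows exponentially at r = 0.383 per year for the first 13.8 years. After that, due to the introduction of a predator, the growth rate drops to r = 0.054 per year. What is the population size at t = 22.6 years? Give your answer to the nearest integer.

619201 fish

Phase 1: N(13.8) = 1950·e^(0.383×13.8) = 1950·e^5.285 = 384995.
Phase 2 runs for 22.6 − 13.8 = 8.8 years at r = 0.054.
N(22.6) = 384995·e^(0.054×8.8) = 384995·e^0.4752 = 619201.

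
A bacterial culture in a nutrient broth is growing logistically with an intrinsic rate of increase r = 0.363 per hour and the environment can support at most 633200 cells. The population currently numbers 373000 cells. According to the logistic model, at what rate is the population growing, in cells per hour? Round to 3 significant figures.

55600 cells per hour

dN/dt = rN(1 − N/K) = 0.363 × 373000 × (1 − 373000/633200).
1 − 373000/633200 = 0.41093; dN/dt = 0.363 × 373000 × 0.41093 = 55639.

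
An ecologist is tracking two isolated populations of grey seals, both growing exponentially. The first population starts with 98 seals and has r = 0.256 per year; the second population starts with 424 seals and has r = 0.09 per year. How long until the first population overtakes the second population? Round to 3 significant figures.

8.82 years

Set 98·e^(0.256t) = 424·e^(0.09t).
e^((0.256 − 0.09)t) = 424/98 → e^(0.166·t) = 4.3265.
0.166·t = ln(4.3265) = 1.4648, so t = 1.4648/0.166 = 8.8239.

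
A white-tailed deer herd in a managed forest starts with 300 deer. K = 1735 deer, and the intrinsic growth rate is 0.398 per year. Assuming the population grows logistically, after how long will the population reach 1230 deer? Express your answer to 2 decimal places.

A = (K − N₀)/N₀ = (1735 − 300)/300 = 4.7833.
Solve 1735/(1 + 4.7833·e^(−0.398t)) = 1230: 1 + 4.7833·e^(−0.398t) = 1.4106, so e^(−0.398t) = 0.0858333.
−0.398·t = ln(0.0858333) = -2.4553, so t = 2.4553/0.398 = 6.1692.

6.17 years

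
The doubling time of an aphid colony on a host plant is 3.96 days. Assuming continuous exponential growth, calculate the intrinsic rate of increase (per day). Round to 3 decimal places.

0.175 per day

r = ln(2)/t_d = 0.6931/3.96 = 0.17504.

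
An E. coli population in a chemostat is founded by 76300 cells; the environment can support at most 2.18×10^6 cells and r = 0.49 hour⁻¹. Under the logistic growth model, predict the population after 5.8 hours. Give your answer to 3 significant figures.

836000 cells

A = (K − N₀)/N₀ = (2.18×10^6 − 76300)/76300 = 27.571.
N(t) = K/(1 + A·e^(−rt)) = 2.18×10^6/(1 + 27.571×e^(−0.49×5.8)).
e^(−2.842) = 0.058309; denominator = 1 + 27.571×0.058309 = 2.6077.
N = 2.18×10^6/2.6077 = 835998.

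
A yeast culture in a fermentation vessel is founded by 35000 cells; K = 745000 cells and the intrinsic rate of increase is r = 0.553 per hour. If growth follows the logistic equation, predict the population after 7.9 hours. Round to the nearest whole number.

A = (K − N₀)/N₀ = (745000 − 35000)/35000 = 20.286.
N(t) = K/(1 + A·e^(−rt)) = 745000/(1 + 20.286×e^(−0.553×7.9)).
e^(−4.369) = 0.012668; denominator = 1 + 20.286×0.012668 = 1.257.
N = 745000/1.257 = 592694.

592694 cells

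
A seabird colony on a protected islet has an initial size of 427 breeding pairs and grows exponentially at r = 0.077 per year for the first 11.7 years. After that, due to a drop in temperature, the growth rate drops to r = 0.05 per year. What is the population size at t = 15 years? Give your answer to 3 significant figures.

Phase 1: N(11.7) = 427·e^(0.077×11.7) = 427·e^0.9009 = 1051.2.
Phase 2 runs for 15 − 11.7 = 3.3 years at r = 0.05.
N(15) = 1051.2·e^(0.05×3.3) = 1051.2·e^0.165 = 1239.77.

1240 breeding pairs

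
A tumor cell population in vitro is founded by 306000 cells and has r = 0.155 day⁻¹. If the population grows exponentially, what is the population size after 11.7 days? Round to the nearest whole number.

1876353 cells

N(t) = N₀·e^(rt) = 306000 × e^(0.155×11.7) = 306000 × e^1.813.
e^1.813 ≈ 6.1319, so N ≈ 306000 × 6.1319 = 1.876353×10^6.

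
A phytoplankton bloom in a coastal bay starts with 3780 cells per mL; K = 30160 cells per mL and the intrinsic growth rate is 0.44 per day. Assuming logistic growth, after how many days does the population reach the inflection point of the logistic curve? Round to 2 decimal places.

4.42 days

Logistic growth is fastest at N = K/2 = 15080.
A = (K − N₀)/N₀ = 6.9788. Set K/(1 + A·e^(−rt)) = K/2 → A·e^(−rt) = 1.
e^(−0.44t) = 1/6.9788 = 0.14329, so t = ln(6.9788)/0.44 = 1.9429/0.44 = 4.4156.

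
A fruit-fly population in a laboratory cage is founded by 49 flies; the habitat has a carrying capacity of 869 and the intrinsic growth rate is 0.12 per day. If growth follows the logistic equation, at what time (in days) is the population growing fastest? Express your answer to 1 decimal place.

Logistic growth is fastest at N = K/2 = 434.5.
A = (K − N₀)/N₀ = 16.735. Set K/(1 + A·e^(−rt)) = K/2 → A·e^(−rt) = 1.
e^(−0.12t) = 1/16.735 = 0.0597561, so t = ln(16.735)/0.12 = 2.8175/0.12 = 23.479.

23.5 days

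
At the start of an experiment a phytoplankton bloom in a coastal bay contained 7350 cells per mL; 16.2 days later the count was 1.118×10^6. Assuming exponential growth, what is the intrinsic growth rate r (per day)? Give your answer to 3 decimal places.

From N(t) = N₀·e^(rt): e^(r·16.2) = 1.118×10^6/7350 = 152.11.
r·16.2 = ln(152.11) = 5.0246, so r = 5.0246/16.2 = 0.31016.

0.310 per day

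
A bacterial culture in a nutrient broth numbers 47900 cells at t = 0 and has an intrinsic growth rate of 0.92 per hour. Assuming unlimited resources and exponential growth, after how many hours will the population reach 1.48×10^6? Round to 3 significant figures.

Set N₀·e^(rt) = 1.48×10^6: e^(0.92·t) = 1.48×10^6/47900 = 30.898.
0.92·t = ln(30.898) = 3.4307, so t = 3.4307/0.92 = 3.729.

3.73 hours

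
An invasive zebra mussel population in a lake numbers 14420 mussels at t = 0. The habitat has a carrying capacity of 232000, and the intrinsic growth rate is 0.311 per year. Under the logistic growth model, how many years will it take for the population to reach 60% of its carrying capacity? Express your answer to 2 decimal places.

A = (K − N₀)/N₀ = (232000 − 14420)/14420 = 15.089.
Solve 232000/(1 + 15.089·e^(−0.311t)) = 139200: 1 + 15.089·e^(−0.311t) = 1.6667, so e^(−0.311t) = 0.044183.
−0.311·t = ln(0.044183) = -3.1194, so t = 3.1194/0.311 = 10.03.

10.03 years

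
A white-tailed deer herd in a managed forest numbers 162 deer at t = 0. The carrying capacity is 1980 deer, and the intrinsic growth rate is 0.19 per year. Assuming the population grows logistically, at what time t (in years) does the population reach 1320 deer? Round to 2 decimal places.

A = (K − N₀)/N₀ = (1980 − 162)/162 = 11.222.
Solve 1980/(1 + 11.222·e^(−0.19t)) = 1320: 1 + 11.222·e^(−0.19t) = 1.5, so e^(−0.19t) = 0.0445545.
−0.19·t = ln(0.0445545) = -3.111, so t = 3.111/0.19 = 16.374.

16.37 years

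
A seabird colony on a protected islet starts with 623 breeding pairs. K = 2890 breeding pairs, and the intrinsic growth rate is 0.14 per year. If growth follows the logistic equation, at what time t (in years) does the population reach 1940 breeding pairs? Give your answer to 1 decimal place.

A = (K − N₀)/N₀ = (2890 − 623)/623 = 3.6388.
Solve 2890/(1 + 3.6388·e^(−0.14t)) = 1940: 1 + 3.6388·e^(−0.14t) = 1.4897, so e^(−0.14t) = 0.134573.
−0.14·t = ln(0.134573) = -2.0056, so t = 2.0056/0.14 = 14.326.

14.3 years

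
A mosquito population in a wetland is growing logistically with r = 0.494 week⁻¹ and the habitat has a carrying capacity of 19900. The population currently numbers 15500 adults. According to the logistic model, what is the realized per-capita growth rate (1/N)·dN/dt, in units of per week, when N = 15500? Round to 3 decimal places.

(1/N)·dN/dt = r(1 − N/K) = 0.494 × (1 − 15500/19900).
= 0.494 × 0.22111 = 0.10923.

0.109 per week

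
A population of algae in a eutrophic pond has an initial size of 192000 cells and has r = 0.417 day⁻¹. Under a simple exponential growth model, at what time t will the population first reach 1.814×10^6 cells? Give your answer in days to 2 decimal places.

5.39 days

Set N₀·e^(rt) = 1.814×10^6: e^(0.417·t) = 1.814×10^6/192000 = 9.4479.
0.417·t = ln(9.4479) = 2.2458, so t = 2.2458/0.417 = 5.3856.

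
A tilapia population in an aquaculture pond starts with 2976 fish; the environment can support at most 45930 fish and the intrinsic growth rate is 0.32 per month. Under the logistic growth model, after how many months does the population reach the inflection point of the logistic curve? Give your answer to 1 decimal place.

8.3 months

Logistic growth is fastest at N = K/2 = 22965.
A = (K − N₀)/N₀ = 14.433. Set K/(1 + A·e^(−rt)) = K/2 → A·e^(−rt) = 1.
e^(−0.32t) = 1/14.433 = 0.0692834, so t = ln(14.433)/0.32 = 2.6695/0.32 = 8.3423.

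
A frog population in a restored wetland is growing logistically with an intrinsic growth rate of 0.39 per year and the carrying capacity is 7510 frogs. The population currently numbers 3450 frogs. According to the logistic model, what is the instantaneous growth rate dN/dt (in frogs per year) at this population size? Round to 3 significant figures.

dN/dt = rN(1 − N/K) = 0.39 × 3450 × (1 − 3450/7510).
1 − 3450/7510 = 0.54061; dN/dt = 0.39 × 3450 × 0.54061 = 727.39.

727 frogs per year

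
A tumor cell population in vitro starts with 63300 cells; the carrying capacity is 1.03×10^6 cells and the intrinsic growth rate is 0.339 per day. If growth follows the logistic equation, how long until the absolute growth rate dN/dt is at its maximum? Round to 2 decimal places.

Logistic growth is fastest at N = K/2 = 515000.
A = (K − N₀)/N₀ = 15.272. Set K/(1 + A·e^(−rt)) = K/2 → A·e^(−rt) = 1.
e^(−0.339t) = 1/15.272 = 0.0654805, so t = ln(15.272)/0.339 = 2.726/0.339 = 8.0413.

8.04 days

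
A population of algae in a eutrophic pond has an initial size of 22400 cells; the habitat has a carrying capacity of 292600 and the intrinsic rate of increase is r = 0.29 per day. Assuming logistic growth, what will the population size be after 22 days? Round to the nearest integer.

286737 cells

A = (K − N₀)/N₀ = (292600 − 22400)/22400 = 12.062.
N(t) = K/(1 + A·e^(−rt)) = 292600/(1 + 12.062×e^(−0.29×22)).
e^(−6.38) = 0.0016951; denominator = 1 + 12.062×0.0016951 = 1.0204.
N = 292600/1.0204 = 286737.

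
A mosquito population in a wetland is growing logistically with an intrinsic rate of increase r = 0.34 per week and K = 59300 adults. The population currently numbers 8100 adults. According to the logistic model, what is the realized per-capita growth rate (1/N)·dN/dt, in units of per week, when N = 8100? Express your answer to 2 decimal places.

(1/N)·dN/dt = r(1 − N/K) = 0.34 × (1 − 8100/59300).
= 0.34 × 0.86341 = 0.29356.

0.29 per week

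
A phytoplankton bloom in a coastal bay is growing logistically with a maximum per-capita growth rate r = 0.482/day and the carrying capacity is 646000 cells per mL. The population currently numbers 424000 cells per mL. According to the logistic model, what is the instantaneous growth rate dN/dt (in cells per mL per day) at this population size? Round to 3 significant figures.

70200 cells per mL per day

dN/dt = rN(1 − N/K) = 0.482 × 424000 × (1 − 424000/646000).
1 − 424000/646000 = 0.34365; dN/dt = 0.482 × 424000 × 0.34365 = 70232.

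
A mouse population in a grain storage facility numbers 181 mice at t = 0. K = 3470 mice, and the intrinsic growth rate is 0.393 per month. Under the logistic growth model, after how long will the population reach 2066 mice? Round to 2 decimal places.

8.36 months

A = (K − N₀)/N₀ = (3470 − 181)/181 = 18.171.
Solve 3470/(1 + 18.171·e^(−0.393t)) = 2066: 1 + 18.171·e^(−0.393t) = 1.6796, so e^(−0.393t) = 0.0373983.
−0.393·t = ln(0.0373983) = -3.2861, so t = 3.2861/0.393 = 8.3617.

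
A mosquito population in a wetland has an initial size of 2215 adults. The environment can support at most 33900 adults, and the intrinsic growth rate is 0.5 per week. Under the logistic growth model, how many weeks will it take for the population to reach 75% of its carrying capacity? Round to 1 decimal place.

7.5 weeks

A = (K − N₀)/N₀ = (33900 − 2215)/2215 = 14.305.
Solve 33900/(1 + 14.305·e^(−0.5t)) = 25425: 1 + 14.305·e^(−0.5t) = 1.3333, so e^(−0.5t) = 0.0233023.
−0.5·t = ln(0.0233023) = -3.7592, so t = 3.7592/0.5 = 7.5184.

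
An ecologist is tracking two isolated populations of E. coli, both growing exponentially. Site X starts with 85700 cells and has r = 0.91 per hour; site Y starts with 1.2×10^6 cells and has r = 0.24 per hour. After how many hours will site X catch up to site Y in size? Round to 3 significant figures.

3.94 hours

Set 85700·e^(0.91t) = 1.2×10^6·e^(0.24t).
e^((0.91 − 0.24)t) = 1.2×10^6/85700 → e^(0.67·t) = 14.002.
0.67·t = ln(14.002) = 2.6392, so t = 2.6392/0.67 = 3.9391.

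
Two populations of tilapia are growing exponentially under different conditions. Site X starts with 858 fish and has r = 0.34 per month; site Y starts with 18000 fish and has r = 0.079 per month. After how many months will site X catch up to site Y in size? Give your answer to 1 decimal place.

11.7 months

Set 858·e^(0.34t) = 18000·e^(0.079t).
e^((0.34 − 0.079)t) = 18000/858 → e^(0.261·t) = 20.979.
0.261·t = ln(20.979) = 3.0435, so t = 3.0435/0.261 = 11.661.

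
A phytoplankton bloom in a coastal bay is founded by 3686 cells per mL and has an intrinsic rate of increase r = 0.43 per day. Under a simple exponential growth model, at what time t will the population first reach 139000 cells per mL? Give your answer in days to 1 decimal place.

8.4 days

Set N₀·e^(rt) = 139000: e^(0.43·t) = 139000/3686 = 37.71.
0.43·t = ln(37.71) = 3.6299, so t = 3.6299/0.43 = 8.4417.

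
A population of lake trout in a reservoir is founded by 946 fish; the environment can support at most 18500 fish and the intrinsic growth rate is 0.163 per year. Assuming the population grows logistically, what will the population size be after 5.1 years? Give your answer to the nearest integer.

2037 fish

A = (K − N₀)/N₀ = (18500 − 946)/946 = 18.556.
N(t) = K/(1 + A·e^(−rt)) = 18500/(1 + 18.556×e^(−0.163×5.1)).
e^(−0.8313) = 0.43548; denominator = 1 + 18.556×0.43548 = 9.0808.
N = 18500/9.0808 = 2037.26.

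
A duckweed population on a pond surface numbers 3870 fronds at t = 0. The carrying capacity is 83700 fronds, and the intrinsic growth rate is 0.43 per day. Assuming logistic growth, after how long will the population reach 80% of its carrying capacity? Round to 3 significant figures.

A = (K − N₀)/N₀ = (83700 − 3870)/3870 = 20.628.
Solve 83700/(1 + 20.628·e^(−0.43t)) = 66960: 1 + 20.628·e^(−0.43t) = 1.25, so e^(−0.43t) = 0.0121195.
−0.43·t = ln(0.0121195) = -4.4129, so t = 4.4129/0.43 = 10.263.

10.3 days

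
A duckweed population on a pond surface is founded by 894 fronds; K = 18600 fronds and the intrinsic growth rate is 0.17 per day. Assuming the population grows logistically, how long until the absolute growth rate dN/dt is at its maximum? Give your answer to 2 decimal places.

17.56 days

Logistic growth is fastest at N = K/2 = 9300.
A = (K − N₀)/N₀ = 19.805. Set K/(1 + A·e^(−rt)) = K/2 → A·e^(−rt) = 1.
e^(−0.17t) = 1/19.805 = 0.0504914, so t = ln(19.805)/0.17 = 2.986/0.17 = 17.564.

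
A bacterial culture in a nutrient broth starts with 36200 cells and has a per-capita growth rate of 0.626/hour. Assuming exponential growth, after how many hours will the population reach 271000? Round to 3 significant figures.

Set N₀·e^(rt) = 271000: e^(0.626·t) = 271000/36200 = 7.4862.
0.626·t = ln(7.4862) = 2.0131, so t = 2.0131/0.626 = 3.2158.

3.22 hours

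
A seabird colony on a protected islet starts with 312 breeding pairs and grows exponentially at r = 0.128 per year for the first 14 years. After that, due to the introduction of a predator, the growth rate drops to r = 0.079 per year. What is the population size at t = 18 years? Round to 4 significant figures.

2568 breeding pairs

Phase 1: N(14) = 312·e^(0.128×14) = 312·e^1.792 = 1872.45.
Phase 2 runs for 18 − 14 = 4 years at r = 0.079.
N(18) = 1872.45·e^(0.079×4) = 1872.45·e^0.316 = 2568.31.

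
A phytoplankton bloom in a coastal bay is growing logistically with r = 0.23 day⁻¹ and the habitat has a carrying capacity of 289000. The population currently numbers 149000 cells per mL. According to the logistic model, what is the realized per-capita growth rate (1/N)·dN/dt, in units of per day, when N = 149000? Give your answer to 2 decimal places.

0.11 per day

(1/N)·dN/dt = r(1 − N/K) = 0.23 × (1 − 149000/289000).
= 0.23 × 0.48443 = 0.11142.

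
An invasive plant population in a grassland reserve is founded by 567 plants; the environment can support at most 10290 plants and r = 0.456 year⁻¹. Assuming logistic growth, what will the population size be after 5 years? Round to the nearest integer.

A = (K − N₀)/N₀ = (10290 − 567)/567 = 17.148.
N(t) = K/(1 + A·e^(−rt)) = 10290/(1 + 17.148×e^(−0.456×5)).
e^(−2.28) = 0.10228; denominator = 1 + 17.148×0.10228 = 2.754.
N = 10290/2.754 = 3736.4.

3736 plants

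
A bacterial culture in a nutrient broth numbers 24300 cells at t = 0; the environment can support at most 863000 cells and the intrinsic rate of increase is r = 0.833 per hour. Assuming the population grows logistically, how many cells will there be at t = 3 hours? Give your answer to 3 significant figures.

A = (K − N₀)/N₀ = (863000 − 24300)/24300 = 34.514.
N(t) = K/(1 + A·e^(−rt)) = 863000/(1 + 34.514×e^(−0.833×3)).
e^(−2.499) = 0.082167; denominator = 1 + 34.514×0.082167 = 3.8359.
N = 863000/3.8359 = 224977.

225000 cells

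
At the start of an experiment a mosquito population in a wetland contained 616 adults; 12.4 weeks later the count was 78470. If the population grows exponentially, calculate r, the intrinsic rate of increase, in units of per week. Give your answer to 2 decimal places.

From N(t) = N₀·e^(rt): e^(r·12.4) = 78470/616 = 127.39.
r·12.4 = ln(127.39) = 4.8472, so r = 4.8472/12.4 = 0.39091.

0.39 per week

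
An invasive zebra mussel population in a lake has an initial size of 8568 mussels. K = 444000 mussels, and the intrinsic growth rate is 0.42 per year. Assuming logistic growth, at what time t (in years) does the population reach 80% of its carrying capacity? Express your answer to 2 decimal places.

12.65 years

A = (K − N₀)/N₀ = (444000 − 8568)/8568 = 50.821.
Solve 444000/(1 + 50.821·e^(−0.42t)) = 355200: 1 + 50.821·e^(−0.42t) = 1.25, so e^(−0.42t) = 0.00491925.
−0.42·t = ln(0.00491925) = -5.3146, so t = 5.3146/0.42 = 12.654.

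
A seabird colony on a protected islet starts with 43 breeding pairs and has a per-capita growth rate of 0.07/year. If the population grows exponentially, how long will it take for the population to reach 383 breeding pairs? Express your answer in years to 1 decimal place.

31.2 years

Set N₀·e^(rt) = 383: e^(0.07·t) = 383/43 = 8.907.
0.07·t = ln(8.907) = 2.1868, so t = 2.1868/0.07 = 31.24.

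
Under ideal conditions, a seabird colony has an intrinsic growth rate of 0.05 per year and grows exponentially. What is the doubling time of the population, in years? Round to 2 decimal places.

Doubling time t_d = ln(2)/r = 0.6931/0.05 = 13.863.

13.86 years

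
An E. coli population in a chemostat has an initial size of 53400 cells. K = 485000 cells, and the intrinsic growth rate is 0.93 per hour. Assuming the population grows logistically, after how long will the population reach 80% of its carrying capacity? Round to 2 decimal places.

3.74 hours

A = (K − N₀)/N₀ = (485000 − 53400)/53400 = 8.0824.
Solve 485000/(1 + 8.0824·e^(−0.93t)) = 388000: 1 + 8.0824·e^(−0.93t) = 1.25, so e^(−0.93t) = 0.0309314.
−0.93·t = ln(0.0309314) = -3.476, so t = 3.476/0.93 = 3.7376.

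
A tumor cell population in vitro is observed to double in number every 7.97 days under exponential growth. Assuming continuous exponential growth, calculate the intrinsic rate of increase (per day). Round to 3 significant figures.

0.0870 per day

r = ln(2)/t_d = 0.6931/7.97 = 0.08697.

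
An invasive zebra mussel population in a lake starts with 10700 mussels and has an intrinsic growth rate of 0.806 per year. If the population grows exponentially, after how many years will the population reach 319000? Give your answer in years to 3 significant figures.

4.21 years

Set N₀·e^(rt) = 319000: e^(0.806·t) = 319000/10700 = 29.813.
0.806·t = ln(29.813) = 3.3949, so t = 3.3949/0.806 = 4.2121.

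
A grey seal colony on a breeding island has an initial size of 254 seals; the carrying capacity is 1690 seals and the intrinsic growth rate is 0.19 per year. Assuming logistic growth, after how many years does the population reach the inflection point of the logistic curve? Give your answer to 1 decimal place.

Logistic growth is fastest at N = K/2 = 845.
A = (K − N₀)/N₀ = 5.6535. Set K/(1 + A·e^(−rt)) = K/2 → A·e^(−rt) = 1.
e^(−0.19t) = 1/5.6535 = 0.17688, so t = ln(5.6535)/0.19 = 1.7323/0.19 = 9.1173.

9.1 years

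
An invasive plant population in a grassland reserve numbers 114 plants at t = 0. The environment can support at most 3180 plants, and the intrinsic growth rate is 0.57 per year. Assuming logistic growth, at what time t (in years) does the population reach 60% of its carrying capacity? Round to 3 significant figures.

6.49 years

A = (K − N₀)/N₀ = (3180 − 114)/114 = 26.895.
Solve 3180/(1 + 26.895·e^(−0.57t)) = 1908: 1 + 26.895·e^(−0.57t) = 1.6667, so e^(−0.57t) = 0.024788.
−0.57·t = ln(0.024788) = -3.6974, so t = 3.6974/0.57 = 6.4867.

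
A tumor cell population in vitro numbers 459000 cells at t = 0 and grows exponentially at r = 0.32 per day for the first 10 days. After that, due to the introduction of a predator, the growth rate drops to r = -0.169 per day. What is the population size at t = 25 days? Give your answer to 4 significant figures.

Phase 1: N(10) = 459000·e^(0.32×10) = 459000·e^3.2 = 1.126043×10^7.
Phase 2 runs for 25 − 10 = 15 days at r = -0.169.
N(25) = 1.126043×10^7·e^(-0.169×15) = 1.126043×10^7·e^-2.535 = 892521.

892500 cells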